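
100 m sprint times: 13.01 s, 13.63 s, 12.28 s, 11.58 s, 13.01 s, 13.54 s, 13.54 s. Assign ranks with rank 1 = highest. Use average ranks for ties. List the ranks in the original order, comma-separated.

Sorted (descending): 13.63, 13.54, 13.54, 13.01, 13.01, 12.28, 11.58
The 2 values of 13.54 occupy positions 2–3 → average rank (2+3)/2 = 2.5.
The 2 values of 13.01 occupy positions 4–5 → average rank (4+5)/2 = 4.5.

4.5, 1, 6, 7, 4.5, 2.5, 2.5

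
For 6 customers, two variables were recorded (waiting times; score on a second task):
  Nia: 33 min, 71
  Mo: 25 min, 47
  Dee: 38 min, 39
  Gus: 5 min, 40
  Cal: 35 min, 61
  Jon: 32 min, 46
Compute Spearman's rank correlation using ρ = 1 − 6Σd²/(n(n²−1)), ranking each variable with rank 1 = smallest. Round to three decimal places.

Ranks of variable 1: 4, 2, 6, 1, 5, 3
Ranks of variable 2: 6, 4, 1, 2, 5, 3
d = r₁ − r₂: -2, -2, 5, -1, 0, 0
d²: 4, 4, 25, 1, 0, 0; Σd² = 34
ρ = 1 − 6·34/(6·35) = 1 − 204/210 = 0.029

0.029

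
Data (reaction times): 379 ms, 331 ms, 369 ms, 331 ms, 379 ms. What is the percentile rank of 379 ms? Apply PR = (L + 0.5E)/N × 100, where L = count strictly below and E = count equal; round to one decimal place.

N = 5.
Strictly below 379: 3. Equal to 379: 2.
PR = (3 + 0.5·2)/5 × 100 = 80.0

80.0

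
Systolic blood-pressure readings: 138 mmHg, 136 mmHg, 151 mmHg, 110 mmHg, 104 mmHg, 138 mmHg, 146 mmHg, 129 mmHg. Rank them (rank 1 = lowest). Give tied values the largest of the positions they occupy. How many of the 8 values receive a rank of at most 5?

4

Sorted (ascending): 104, 110, 129, 136, 138, 138, 146, 151
The 2 values of 138 occupy positions 5–6 → each gets rank 6.
Ranks ≤ 5: {1, 2, 3, 4} → 4 values.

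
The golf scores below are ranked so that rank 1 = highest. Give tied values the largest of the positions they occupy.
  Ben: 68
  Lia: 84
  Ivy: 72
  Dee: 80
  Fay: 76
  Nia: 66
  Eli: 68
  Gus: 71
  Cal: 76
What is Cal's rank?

4

Sorted (descending): 84, 80, 76, 76, 72, 71, 68, 68, 66
The 2 values of 76 occupy positions 3–4 → each gets rank 4.
The 2 values of 68 occupy positions 7–8 → each gets rank 8.
Cal has value 76 → rank 4.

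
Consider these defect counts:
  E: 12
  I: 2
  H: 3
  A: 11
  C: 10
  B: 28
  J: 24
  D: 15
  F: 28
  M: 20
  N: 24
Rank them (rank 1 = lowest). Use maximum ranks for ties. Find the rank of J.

Sorted (ascending): 2, 3, 10, 11, 12, 15, 20, 24, 24, 28, 28
The 2 values of 24 occupy positions 8–9 → each gets rank 9.
The 2 values of 28 occupy positions 10–11 → each gets rank 11.
J has value 24 → rank 9.

9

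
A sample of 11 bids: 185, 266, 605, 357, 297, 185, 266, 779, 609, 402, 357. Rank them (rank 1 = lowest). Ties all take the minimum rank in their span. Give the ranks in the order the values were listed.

Sorted (ascending): 185, 185, 266, 266, 297, 357, 357, 402, 605, 609, 779
The 2 values of 185 occupy positions 1–2 → each gets rank 1.
The 2 values of 266 occupy positions 3–4 → each gets rank 3.
The 2 values of 357 occupy positions 6–7 → each gets rank 6.

1, 3, 9, 6, 5, 1, 3, 11, 10, 8, 6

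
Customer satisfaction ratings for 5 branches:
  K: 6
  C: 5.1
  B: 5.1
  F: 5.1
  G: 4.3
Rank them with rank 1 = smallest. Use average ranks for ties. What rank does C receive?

Sorted (ascending): 4.3, 5.1, 5.1, 5.1, 6
The 3 values of 5.1 occupy positions 2–4 → average rank 3.
C has value 5.1 → rank 3.

3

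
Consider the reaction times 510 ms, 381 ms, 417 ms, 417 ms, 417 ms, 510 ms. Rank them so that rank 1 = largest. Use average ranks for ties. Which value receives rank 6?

381

Sorted (descending): 510, 510, 417, 417, 417, 381
The 2 values of 510 occupy positions 1–2 → average rank (1+2)/2 = 1.5.
The 3 values of 417 occupy positions 3–5 → average rank 4.
Rank 6 → value 381.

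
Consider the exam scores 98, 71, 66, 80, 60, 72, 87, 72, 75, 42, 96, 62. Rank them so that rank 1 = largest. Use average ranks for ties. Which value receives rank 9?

Sorted (descending): 98, 96, 87, 80, 75, 72, 72, 71, 66, 62, 60, 42
The 2 values of 72 occupy positions 6–7 → average rank (6+7)/2 = 6.5.
Rank 9 → value 66.

66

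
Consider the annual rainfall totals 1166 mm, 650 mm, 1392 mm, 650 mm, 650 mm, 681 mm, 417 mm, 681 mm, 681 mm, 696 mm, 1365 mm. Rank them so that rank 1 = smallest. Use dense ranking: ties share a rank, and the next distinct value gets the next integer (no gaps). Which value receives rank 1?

417

Sorted (ascending): 417, 650, 650, 650, 681, 681, 681, 696, 1166, 1365, 1392
The 3 values of 650 share dense rank 2.
The 3 values of 681 share dense rank 3.
Remaining distinct values take the next consecutive integers.
Rank 1 → value 417.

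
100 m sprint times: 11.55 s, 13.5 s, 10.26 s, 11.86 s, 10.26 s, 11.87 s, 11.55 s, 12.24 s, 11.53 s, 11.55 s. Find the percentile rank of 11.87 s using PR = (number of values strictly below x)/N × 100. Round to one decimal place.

70.0

N = 10.
Strictly below 11.87: 7. Equal to 11.87: 1.
PR = 7/10 × 100 = 70.0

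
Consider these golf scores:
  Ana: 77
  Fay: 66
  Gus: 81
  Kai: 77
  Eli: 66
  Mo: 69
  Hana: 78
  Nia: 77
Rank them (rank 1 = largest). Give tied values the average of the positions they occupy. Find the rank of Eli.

7.5

Sorted (descending): 81, 78, 77, 77, 77, 69, 66, 66
The 3 values of 77 occupy positions 3–5 → average rank 4.
The 2 values of 66 occupy positions 7–8 → average rank (7+8)/2 = 7.5.
Eli has value 66 → rank 7.5.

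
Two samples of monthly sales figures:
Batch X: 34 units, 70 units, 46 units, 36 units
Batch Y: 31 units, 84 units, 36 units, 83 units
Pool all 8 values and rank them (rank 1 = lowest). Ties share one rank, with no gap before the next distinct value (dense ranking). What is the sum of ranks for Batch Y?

Sorted (ascending): 31, 34, 36, 36, 46, 70, 83, 84
The 2 values of 36 share dense rank 3.
Remaining distinct values take the next consecutive integers.
Batch Y values → pooled ranks: 31→1, 84→7, 36→3, 83→6
Rank sum = 1 + 7 + 3 + 6 = 17

17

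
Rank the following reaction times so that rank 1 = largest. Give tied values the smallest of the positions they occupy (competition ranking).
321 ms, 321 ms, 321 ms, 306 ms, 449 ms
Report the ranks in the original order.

2, 2, 2, 5, 1

Sorted (descending): 449, 321, 321, 321, 306
The 3 values of 321 occupy positions 2–4 → each gets rank 2.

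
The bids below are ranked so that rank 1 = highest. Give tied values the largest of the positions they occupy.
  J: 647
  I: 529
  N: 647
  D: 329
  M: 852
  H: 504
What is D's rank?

6

Sorted (descending): 852, 647, 647, 529, 504, 329
The 2 values of 647 occupy positions 2–3 → each gets rank 3.
D has value 329 → rank 6.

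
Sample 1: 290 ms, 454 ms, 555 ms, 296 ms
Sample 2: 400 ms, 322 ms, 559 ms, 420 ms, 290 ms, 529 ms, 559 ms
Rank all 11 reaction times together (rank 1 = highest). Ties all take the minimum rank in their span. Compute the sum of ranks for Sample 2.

37

Sorted (descending): 559, 559, 555, 529, 454, 420, 400, 322, 296, 290, 290
The 2 values of 559 occupy positions 1–2 → each gets rank 1.
The 2 values of 290 occupy positions 10–11 → each gets rank 10.
Sample 2 values → pooled ranks: 400→7, 322→8, 559→1, 420→6, 290→10, 529→4, 559→1
Rank sum = 7 + 8 + 1 + 6 + 10 + 4 + 1 = 37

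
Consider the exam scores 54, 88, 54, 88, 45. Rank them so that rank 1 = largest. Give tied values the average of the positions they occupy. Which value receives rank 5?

Sorted (descending): 88, 88, 54, 54, 45
The 2 values of 88 occupy positions 1–2 → average rank (1+2)/2 = 1.5.
The 2 values of 54 occupy positions 3–4 → average rank (3+4)/2 = 3.5.
Rank 5 → value 45.

45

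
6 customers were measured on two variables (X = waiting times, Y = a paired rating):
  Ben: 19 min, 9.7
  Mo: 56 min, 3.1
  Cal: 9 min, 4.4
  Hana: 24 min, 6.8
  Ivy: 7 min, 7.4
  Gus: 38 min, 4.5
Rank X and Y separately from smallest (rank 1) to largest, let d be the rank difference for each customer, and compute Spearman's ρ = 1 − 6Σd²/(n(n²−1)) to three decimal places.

Ranks of variable 1: 3, 6, 2, 4, 1, 5
Ranks of variable 2: 6, 1, 2, 4, 5, 3
d = r₁ − r₂: -3, 5, 0, 0, -4, 2
d²: 9, 25, 0, 0, 16, 4; Σd² = 54
ρ = 1 − 6·54/(6·35) = 1 − 324/210 = -0.543

-0.543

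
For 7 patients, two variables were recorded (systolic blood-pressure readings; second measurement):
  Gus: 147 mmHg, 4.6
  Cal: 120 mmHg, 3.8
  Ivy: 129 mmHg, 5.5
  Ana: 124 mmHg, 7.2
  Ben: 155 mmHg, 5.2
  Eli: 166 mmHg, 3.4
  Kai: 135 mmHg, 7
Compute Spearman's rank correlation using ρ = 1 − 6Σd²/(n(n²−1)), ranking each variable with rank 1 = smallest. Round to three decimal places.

-0.393

Ranks of variable 1: 5, 1, 3, 2, 6, 7, 4
Ranks of variable 2: 3, 2, 5, 7, 4, 1, 6
d = r₁ − r₂: 2, -1, -2, -5, 2, 6, -2
d²: 4, 1, 4, 25, 4, 36, 4; Σd² = 78
ρ = 1 − 6·78/(7·48) = 1 − 468/336 = -0.393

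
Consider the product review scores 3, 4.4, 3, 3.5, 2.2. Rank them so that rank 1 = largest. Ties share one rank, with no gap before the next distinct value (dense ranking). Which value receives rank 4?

2.2

Sorted (descending): 4.4, 3.5, 3, 3, 2.2
The 2 values of 3 share dense rank 3.
Remaining distinct values take the next consecutive integers.
Rank 4 → value 2.2.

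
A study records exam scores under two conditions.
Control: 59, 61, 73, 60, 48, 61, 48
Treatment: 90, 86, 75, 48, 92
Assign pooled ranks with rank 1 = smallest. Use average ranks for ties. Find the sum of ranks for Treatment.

44

Sorted (ascending): 48, 48, 48, 59, 60, 61, 61, 73, 75, 86, 90, 92
The 3 values of 48 occupy positions 1–3 → average rank 2.
The 2 values of 61 occupy positions 6–7 → average rank (6+7)/2 = 6.5.
Treatment values → pooled ranks: 90→11, 86→10, 75→9, 48→2, 92→12
Rank sum = 11 + 10 + 9 + 2 + 12 = 44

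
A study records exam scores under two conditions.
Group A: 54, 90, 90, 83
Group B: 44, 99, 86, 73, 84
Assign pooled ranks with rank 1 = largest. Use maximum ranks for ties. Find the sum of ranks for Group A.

Sorted (descending): 99, 90, 90, 86, 84, 83, 73, 54, 44
The 2 values of 90 occupy positions 2–3 → each gets rank 3.
Group A values → pooled ranks: 54→8, 90→3, 90→3, 83→6
Rank sum = 8 + 3 + 3 + 6 = 20

20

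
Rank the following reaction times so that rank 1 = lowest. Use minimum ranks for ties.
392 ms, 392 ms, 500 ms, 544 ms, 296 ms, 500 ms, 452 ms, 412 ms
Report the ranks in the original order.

2, 2, 6, 8, 1, 6, 5, 4

Sorted (ascending): 296, 392, 392, 412, 452, 500, 500, 544
The 2 values of 392 occupy positions 2–3 → each gets rank 2.
The 2 values of 500 occupy positions 6–7 → each gets rank 6.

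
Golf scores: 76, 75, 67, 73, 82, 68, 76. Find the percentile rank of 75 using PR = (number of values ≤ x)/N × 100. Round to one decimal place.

57.1

N = 7.
Strictly below 75: 3. Equal to 75: 1.
PR = 4/7 × 100 = 57.1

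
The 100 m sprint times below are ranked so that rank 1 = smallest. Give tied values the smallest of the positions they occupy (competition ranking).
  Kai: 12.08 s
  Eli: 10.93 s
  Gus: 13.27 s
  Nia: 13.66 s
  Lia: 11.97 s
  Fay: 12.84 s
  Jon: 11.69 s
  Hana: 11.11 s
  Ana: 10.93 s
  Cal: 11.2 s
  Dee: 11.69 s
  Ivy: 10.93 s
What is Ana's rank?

1

Sorted (ascending): 10.93, 10.93, 10.93, 11.11, 11.2, 11.69, 11.69, 11.97, 12.08, 12.84, 13.27, 13.66
The 3 values of 10.93 occupy positions 1–3 → each gets rank 1.
The 2 values of 11.69 occupy positions 6–7 → each gets rank 6.
Ana has value 10.93 s → rank 1.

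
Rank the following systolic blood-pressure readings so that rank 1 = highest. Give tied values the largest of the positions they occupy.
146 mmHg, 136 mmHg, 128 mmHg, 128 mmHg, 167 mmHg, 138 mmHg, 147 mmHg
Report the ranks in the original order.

3, 5, 7, 7, 1, 4, 2

Sorted (descending): 167, 147, 146, 138, 136, 128, 128
The 2 values of 128 occupy positions 6–7 → each gets rank 7.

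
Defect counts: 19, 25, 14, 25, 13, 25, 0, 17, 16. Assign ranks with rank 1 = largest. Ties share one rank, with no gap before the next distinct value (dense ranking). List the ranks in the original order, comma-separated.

Sorted (descending): 25, 25, 25, 19, 17, 16, 14, 13, 0
The 3 values of 25 share dense rank 1.
Remaining distinct values take the next consecutive integers.

2, 1, 5, 1, 6, 1, 7, 3, 4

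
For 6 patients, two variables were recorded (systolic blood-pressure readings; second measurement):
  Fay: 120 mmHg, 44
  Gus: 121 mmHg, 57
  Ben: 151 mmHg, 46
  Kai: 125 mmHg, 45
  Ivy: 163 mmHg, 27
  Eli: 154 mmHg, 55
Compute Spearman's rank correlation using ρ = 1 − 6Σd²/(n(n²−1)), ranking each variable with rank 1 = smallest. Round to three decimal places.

-0.200

Ranks of variable 1: 1, 2, 4, 3, 6, 5
Ranks of variable 2: 2, 6, 4, 3, 1, 5
d = r₁ − r₂: -1, -4, 0, 0, 5, 0
d²: 1, 16, 0, 0, 25, 0; Σd² = 42
ρ = 1 − 6·42/(6·35) = 1 − 252/210 = -0.200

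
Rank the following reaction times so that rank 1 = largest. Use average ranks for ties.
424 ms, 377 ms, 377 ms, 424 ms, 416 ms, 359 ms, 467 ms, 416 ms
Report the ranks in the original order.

2.5, 6.5, 6.5, 2.5, 4.5, 8, 1, 4.5

Sorted (descending): 467, 424, 424, 416, 416, 377, 377, 359
The 2 values of 424 occupy positions 2–3 → average rank (2+3)/2 = 2.5.
The 2 values of 416 occupy positions 4–5 → average rank (4+5)/2 = 4.5.
The 2 values of 377 occupy positions 6–7 → average rank (6+7)/2 = 6.5.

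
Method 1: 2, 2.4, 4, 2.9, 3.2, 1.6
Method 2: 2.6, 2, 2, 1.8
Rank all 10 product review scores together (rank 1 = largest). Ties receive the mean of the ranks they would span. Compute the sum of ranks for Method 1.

28

Sorted (descending): 4, 3.2, 2.9, 2.6, 2.4, 2, 2, 2, 1.8, 1.6
The 3 values of 2 occupy positions 6–8 → average rank 7.
Method 1 values → pooled ranks: 2→7, 2.4→5, 4→1, 2.9→3, 3.2→2, 1.6→10
Rank sum = 7 + 5 + 1 + 3 + 2 + 10 = 28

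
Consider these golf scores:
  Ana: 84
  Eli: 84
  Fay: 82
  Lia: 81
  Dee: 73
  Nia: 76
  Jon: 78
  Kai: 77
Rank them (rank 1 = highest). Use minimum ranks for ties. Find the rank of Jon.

Sorted (descending): 84, 84, 82, 81, 78, 77, 76, 73
The 2 values of 84 occupy positions 1–2 → each gets rank 1.
Jon has value 78 → rank 5.

5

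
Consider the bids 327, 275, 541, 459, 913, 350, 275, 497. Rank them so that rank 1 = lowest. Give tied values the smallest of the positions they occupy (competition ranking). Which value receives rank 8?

Sorted (ascending): 275, 275, 327, 350, 459, 497, 541, 913
The 2 values of 275 occupy positions 1–2 → each gets rank 1.
Rank 8 → value 913.

913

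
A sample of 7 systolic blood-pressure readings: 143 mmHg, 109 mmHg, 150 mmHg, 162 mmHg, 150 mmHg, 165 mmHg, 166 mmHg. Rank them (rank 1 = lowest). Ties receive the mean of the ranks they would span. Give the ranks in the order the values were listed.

2, 1, 3.5, 5, 3.5, 6, 7

Sorted (ascending): 109, 143, 150, 150, 162, 165, 166
The 2 values of 150 occupy positions 3–4 → average rank (3+4)/2 = 3.5.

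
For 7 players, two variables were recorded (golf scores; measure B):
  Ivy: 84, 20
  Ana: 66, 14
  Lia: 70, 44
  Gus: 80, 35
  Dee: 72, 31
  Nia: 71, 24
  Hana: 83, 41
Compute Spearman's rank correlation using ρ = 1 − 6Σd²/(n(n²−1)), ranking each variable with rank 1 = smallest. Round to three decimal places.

Ranks of variable 1: 7, 1, 2, 5, 4, 3, 6
Ranks of variable 2: 2, 1, 7, 5, 4, 3, 6
d = r₁ − r₂: 5, 0, -5, 0, 0, 0, 0
d²: 25, 0, 25, 0, 0, 0, 0; Σd² = 50
ρ = 1 − 6·50/(7·48) = 1 − 300/336 = 0.107

0.107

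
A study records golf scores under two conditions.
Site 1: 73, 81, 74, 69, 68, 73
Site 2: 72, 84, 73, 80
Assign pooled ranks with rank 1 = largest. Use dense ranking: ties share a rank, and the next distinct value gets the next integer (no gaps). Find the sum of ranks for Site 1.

31

Sorted (descending): 84, 81, 80, 74, 73, 73, 73, 72, 69, 68
The 3 values of 73 share dense rank 5.
Remaining distinct values take the next consecutive integers.
Site 1 values → pooled ranks: 73→5, 81→2, 74→4, 69→7, 68→8, 73→5
Rank sum = 5 + 2 + 4 + 7 + 8 + 5 = 31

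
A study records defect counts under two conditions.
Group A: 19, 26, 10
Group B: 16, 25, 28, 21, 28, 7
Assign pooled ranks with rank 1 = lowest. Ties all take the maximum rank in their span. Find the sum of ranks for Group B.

Sorted (ascending): 7, 10, 16, 19, 21, 25, 26, 28, 28
The 2 values of 28 occupy positions 8–9 → each gets rank 9.
Group B values → pooled ranks: 16→3, 25→6, 28→9, 21→5, 28→9, 7→1
Rank sum = 3 + 6 + 9 + 5 + 9 + 1 = 33

33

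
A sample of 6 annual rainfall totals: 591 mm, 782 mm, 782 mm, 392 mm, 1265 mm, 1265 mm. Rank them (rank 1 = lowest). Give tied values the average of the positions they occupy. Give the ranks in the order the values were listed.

2, 3.5, 3.5, 1, 5.5, 5.5

Sorted (ascending): 392, 591, 782, 782, 1265, 1265
The 2 values of 782 occupy positions 3–4 → average rank (3+4)/2 = 3.5.
The 2 values of 1265 occupy positions 5–6 → average rank (5+6)/2 = 5.5.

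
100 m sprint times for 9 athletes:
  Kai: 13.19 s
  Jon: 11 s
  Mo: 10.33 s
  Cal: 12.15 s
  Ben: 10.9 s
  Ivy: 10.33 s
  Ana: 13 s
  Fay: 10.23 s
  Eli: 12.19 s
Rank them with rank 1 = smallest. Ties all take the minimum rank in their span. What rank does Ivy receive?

Sorted (ascending): 10.23, 10.33, 10.33, 10.9, 11, 12.15, 12.19, 13, 13.19
The 2 values of 10.33 occupy positions 2–3 → each gets rank 2.
Ivy has value 10.33 s → rank 2.

2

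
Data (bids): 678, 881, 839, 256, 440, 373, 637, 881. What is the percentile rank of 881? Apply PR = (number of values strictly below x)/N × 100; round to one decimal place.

N = 8.
Strictly below 881: 6. Equal to 881: 2.
PR = 6/8 × 100 = 75.0

75.0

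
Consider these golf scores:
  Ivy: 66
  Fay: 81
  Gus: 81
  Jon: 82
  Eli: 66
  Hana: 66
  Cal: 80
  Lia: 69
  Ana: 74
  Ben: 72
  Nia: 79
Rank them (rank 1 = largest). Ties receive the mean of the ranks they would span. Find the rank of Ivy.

10

Sorted (descending): 82, 81, 81, 80, 79, 74, 72, 69, 66, 66, 66
The 2 values of 81 occupy positions 2–3 → average rank (2+3)/2 = 2.5.
The 3 values of 66 occupy positions 9–11 → average rank 10.
Ivy has value 66 → rank 10.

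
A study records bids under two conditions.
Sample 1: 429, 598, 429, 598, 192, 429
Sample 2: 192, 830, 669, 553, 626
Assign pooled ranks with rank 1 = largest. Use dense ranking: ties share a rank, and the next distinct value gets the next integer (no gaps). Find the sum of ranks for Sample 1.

33

Sorted (descending): 830, 669, 626, 598, 598, 553, 429, 429, 429, 192, 192
The 2 values of 598 share dense rank 4.
The 3 values of 429 share dense rank 6.
The 2 values of 192 share dense rank 7.
Remaining distinct values take the next consecutive integers.
Sample 1 values → pooled ranks: 429→6, 598→4, 429→6, 598→4, 192→7, 429→6
Rank sum = 6 + 4 + 6 + 4 + 7 + 6 = 33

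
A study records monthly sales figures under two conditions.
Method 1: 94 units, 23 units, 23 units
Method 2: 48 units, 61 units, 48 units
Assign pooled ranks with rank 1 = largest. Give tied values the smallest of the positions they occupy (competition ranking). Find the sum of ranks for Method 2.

Sorted (descending): 94, 61, 48, 48, 23, 23
The 2 values of 48 occupy positions 3–4 → each gets rank 3.
The 2 values of 23 occupy positions 5–6 → each gets rank 5.
Method 2 values → pooled ranks: 48→3, 61→2, 48→3
Rank sum = 3 + 2 + 3 = 8

8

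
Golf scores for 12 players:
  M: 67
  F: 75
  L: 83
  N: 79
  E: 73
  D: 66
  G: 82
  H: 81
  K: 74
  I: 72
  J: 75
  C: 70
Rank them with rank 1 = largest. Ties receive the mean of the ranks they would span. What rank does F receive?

Sorted (descending): 83, 82, 81, 79, 75, 75, 74, 73, 72, 70, 67, 66
The 2 values of 75 occupy positions 5–6 → average rank (5+6)/2 = 5.5.
F has value 75 → rank 5.5.

5.5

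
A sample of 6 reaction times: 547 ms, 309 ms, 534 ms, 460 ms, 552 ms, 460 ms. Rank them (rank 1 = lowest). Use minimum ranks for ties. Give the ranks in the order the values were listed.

5, 1, 4, 2, 6, 2

Sorted (ascending): 309, 460, 460, 534, 547, 552
The 2 values of 460 occupy positions 2–3 → each gets rank 2.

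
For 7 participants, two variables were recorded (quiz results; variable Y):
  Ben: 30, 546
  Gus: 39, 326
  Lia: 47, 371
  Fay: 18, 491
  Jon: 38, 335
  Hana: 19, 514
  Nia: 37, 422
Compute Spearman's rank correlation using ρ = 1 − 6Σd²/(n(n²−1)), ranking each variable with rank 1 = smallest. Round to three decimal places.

Ranks of variable 1: 3, 6, 7, 1, 5, 2, 4
Ranks of variable 2: 7, 1, 3, 5, 2, 6, 4
d = r₁ − r₂: -4, 5, 4, -4, 3, -4, 0
d²: 16, 25, 16, 16, 9, 16, 0; Σd² = 98
ρ = 1 − 6·98/(7·48) = 1 − 588/336 = -0.750

-0.750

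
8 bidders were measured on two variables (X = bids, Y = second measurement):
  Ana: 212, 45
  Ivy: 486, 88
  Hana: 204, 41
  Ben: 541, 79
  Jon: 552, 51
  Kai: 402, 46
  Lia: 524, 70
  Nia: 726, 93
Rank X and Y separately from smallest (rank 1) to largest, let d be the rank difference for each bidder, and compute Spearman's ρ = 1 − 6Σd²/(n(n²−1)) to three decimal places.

Ranks of variable 1: 2, 4, 1, 6, 7, 3, 5, 8
Ranks of variable 2: 2, 7, 1, 6, 4, 3, 5, 8
d = r₁ − r₂: 0, -3, 0, 0, 3, 0, 0, 0
d²: 0, 9, 0, 0, 9, 0, 0, 0; Σd² = 18
ρ = 1 − 6·18/(8·63) = 1 − 108/504 = 0.786

0.786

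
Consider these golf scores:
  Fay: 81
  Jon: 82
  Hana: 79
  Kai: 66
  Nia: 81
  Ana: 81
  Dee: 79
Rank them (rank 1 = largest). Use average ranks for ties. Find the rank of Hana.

5.5

Sorted (descending): 82, 81, 81, 81, 79, 79, 66
The 3 values of 81 occupy positions 2–4 → average rank 3.
The 2 values of 79 occupy positions 5–6 → average rank (5+6)/2 = 5.5.
Hana has value 79 → rank 5.5.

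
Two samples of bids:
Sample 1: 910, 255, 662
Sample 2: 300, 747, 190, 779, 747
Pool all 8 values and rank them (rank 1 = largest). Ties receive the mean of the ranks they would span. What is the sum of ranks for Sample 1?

Sorted (descending): 910, 779, 747, 747, 662, 300, 255, 190
The 2 values of 747 occupy positions 3–4 → average rank (3+4)/2 = 3.5.
Sample 1 values → pooled ranks: 910→1, 255→7, 662→5
Rank sum = 1 + 7 + 5 = 13

13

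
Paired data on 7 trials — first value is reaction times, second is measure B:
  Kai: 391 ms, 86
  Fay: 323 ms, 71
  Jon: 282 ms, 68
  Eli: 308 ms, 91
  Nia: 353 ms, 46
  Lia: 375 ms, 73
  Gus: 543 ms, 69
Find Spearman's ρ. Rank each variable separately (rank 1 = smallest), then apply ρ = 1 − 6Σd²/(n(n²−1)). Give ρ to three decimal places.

Ranks of variable 1: 6, 3, 1, 2, 4, 5, 7
Ranks of variable 2: 6, 4, 2, 7, 1, 5, 3
d = r₁ − r₂: 0, -1, -1, -5, 3, 0, 4
d²: 0, 1, 1, 25, 9, 0, 16; Σd² = 52
ρ = 1 − 6·52/(7·48) = 1 − 312/336 = 0.071

0.071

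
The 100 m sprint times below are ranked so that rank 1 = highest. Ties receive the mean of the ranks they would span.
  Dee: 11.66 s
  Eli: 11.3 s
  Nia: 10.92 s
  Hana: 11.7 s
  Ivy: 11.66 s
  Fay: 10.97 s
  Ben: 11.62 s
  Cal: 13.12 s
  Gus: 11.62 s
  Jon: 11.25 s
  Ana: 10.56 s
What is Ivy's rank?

3.5

Sorted (descending): 13.12, 11.7, 11.66, 11.66, 11.62, 11.62, 11.3, 11.25, 10.97, 10.92, 10.56
The 2 values of 11.66 occupy positions 3–4 → average rank (3+4)/2 = 3.5.
The 2 values of 11.62 occupy positions 5–6 → average rank (5+6)/2 = 5.5.
Ivy has value 11.66 s → rank 3.5.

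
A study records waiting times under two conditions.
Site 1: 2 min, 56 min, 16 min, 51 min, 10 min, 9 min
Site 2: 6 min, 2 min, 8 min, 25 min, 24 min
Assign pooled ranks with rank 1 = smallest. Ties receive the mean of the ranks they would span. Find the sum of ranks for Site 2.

25.5

Sorted (ascending): 2, 2, 6, 8, 9, 10, 16, 24, 25, 51, 56
The 2 values of 2 occupy positions 1–2 → average rank (1+2)/2 = 1.5.
Site 2 values → pooled ranks: 6→3, 2→1.5, 8→4, 25→9, 24→8
Rank sum = 3 + 1.5 + 4 + 9 + 8 = 25.5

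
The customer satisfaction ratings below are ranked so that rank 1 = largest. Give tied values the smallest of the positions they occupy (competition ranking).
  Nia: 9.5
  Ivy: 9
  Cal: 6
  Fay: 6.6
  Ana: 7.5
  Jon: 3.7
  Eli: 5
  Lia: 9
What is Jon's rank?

Sorted (descending): 9.5, 9, 9, 7.5, 6.6, 6, 5, 3.7
The 2 values of 9 occupy positions 2–3 → each gets rank 2.
Jon has value 3.7 → rank 8.

8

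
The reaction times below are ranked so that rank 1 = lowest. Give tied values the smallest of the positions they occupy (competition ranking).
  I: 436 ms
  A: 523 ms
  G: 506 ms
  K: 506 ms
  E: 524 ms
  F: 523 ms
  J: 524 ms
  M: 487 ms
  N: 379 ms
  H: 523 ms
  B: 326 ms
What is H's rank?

7

Sorted (ascending): 326, 379, 436, 487, 506, 506, 523, 523, 523, 524, 524
The 2 values of 506 occupy positions 5–6 → each gets rank 5.
The 3 values of 523 occupy positions 7–9 → each gets rank 7.
The 2 values of 524 occupy positions 10–11 → each gets rank 10.
H has value 523 ms → rank 7.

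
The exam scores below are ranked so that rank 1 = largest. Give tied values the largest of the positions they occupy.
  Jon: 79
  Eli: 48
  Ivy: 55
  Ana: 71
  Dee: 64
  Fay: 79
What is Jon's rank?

2

Sorted (descending): 79, 79, 71, 64, 55, 48
The 2 values of 79 occupy positions 1–2 → each gets rank 2.
Jon has value 79 → rank 2.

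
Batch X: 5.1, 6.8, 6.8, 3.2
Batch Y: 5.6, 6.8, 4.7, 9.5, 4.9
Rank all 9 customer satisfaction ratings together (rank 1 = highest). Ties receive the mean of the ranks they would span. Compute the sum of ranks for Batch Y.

24

Sorted (descending): 9.5, 6.8, 6.8, 6.8, 5.6, 5.1, 4.9, 4.7, 3.2
The 3 values of 6.8 occupy positions 2–4 → average rank 3.
Batch Y values → pooled ranks: 5.6→5, 6.8→3, 4.7→8, 9.5→1, 4.9→7
Rank sum = 5 + 3 + 8 + 1 + 7 = 24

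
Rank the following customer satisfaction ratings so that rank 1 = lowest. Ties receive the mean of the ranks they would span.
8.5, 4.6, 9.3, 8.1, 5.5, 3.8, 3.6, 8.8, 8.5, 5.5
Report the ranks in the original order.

Sorted (ascending): 3.6, 3.8, 4.6, 5.5, 5.5, 8.1, 8.5, 8.5, 8.8, 9.3
The 2 values of 5.5 occupy positions 4–5 → average rank (4+5)/2 = 4.5.
The 2 values of 8.5 occupy positions 7–8 → average rank (7+8)/2 = 7.5.

7.5, 3, 10, 6, 4.5, 2, 1, 9, 7.5, 4.5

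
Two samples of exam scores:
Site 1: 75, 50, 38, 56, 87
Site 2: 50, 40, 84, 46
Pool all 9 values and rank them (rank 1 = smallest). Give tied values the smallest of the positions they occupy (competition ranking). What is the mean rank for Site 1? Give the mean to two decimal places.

Sorted (ascending): 38, 40, 46, 50, 50, 56, 75, 84, 87
The 2 values of 50 occupy positions 4–5 → each gets rank 4.
Site 1 values → pooled ranks: 75→7, 50→4, 38→1, 56→6, 87→9
Mean rank = (7 + 4 + 1 + 6 + 9) / 5 = 5.40

5.40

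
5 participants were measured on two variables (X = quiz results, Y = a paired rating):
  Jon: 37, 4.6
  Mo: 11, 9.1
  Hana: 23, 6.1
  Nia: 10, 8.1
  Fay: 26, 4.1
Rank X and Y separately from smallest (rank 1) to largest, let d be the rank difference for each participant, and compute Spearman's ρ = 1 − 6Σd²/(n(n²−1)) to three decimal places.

Ranks of variable 1: 5, 2, 3, 1, 4
Ranks of variable 2: 2, 5, 3, 4, 1
d = r₁ − r₂: 3, -3, 0, -3, 3
d²: 9, 9, 0, 9, 9; Σd² = 36
ρ = 1 − 6·36/(5·24) = 1 − 216/120 = -0.800

-0.800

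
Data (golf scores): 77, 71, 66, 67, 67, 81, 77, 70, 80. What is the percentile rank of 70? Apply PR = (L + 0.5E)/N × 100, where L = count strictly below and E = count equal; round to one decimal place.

38.9

N = 9.
Strictly below 70: 3. Equal to 70: 1.
PR = (3 + 0.5·1)/9 × 100 = 38.9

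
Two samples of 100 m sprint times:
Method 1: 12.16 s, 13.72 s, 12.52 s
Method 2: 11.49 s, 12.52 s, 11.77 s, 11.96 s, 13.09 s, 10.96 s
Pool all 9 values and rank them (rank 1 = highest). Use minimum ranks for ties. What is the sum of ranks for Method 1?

9

Sorted (descending): 13.72, 13.09, 12.52, 12.52, 12.16, 11.96, 11.77, 11.49, 10.96
The 2 values of 12.52 occupy positions 3–4 → each gets rank 3.
Method 1 values → pooled ranks: 12.16→5, 13.72→1, 12.52→3
Rank sum = 5 + 1 + 3 = 9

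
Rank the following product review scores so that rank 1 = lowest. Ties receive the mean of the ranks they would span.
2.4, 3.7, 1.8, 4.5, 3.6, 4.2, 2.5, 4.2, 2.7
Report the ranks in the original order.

2, 6, 1, 9, 5, 7.5, 3, 7.5, 4

Sorted (ascending): 1.8, 2.4, 2.5, 2.7, 3.6, 3.7, 4.2, 4.2, 4.5
The 2 values of 4.2 occupy positions 7–8 → average rank (7+8)/2 = 7.5.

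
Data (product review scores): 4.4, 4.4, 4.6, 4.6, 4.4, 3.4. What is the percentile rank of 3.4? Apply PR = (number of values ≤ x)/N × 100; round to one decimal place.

16.7

N = 6.
Strictly below 3.4: 0. Equal to 3.4: 1.
PR = 1/6 × 100 = 16.7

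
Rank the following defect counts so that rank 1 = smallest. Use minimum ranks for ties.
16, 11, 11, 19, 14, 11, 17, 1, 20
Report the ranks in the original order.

Sorted (ascending): 1, 11, 11, 11, 14, 16, 17, 19, 20
The 3 values of 11 occupy positions 2–4 → each gets rank 2.

6, 2, 2, 8, 5, 2, 7, 1, 9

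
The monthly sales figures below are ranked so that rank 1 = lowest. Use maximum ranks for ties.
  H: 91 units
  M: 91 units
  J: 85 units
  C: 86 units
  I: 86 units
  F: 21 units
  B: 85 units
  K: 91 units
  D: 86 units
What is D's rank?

6

Sorted (ascending): 21, 85, 85, 86, 86, 86, 91, 91, 91
The 2 values of 85 occupy positions 2–3 → each gets rank 3.
The 3 values of 86 occupy positions 4–6 → each gets rank 6.
The 3 values of 91 occupy positions 7–9 → each gets rank 9.
D has value 86 units → rank 6.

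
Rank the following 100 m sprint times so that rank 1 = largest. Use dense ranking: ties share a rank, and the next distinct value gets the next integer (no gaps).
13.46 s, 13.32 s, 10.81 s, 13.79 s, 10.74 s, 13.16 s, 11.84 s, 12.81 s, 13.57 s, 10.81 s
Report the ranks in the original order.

3, 4, 8, 1, 9, 5, 7, 6, 2, 8

Sorted (descending): 13.79, 13.57, 13.46, 13.32, 13.16, 12.81, 11.84, 10.81, 10.81, 10.74
The 2 values of 10.81 share dense rank 8.
Remaining distinct values take the next consecutive integers.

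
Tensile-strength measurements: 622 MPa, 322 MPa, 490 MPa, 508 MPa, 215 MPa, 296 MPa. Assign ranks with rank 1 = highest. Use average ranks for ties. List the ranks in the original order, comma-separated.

1, 4, 3, 2, 6, 5

Sorted (descending): 622, 508, 490, 322, 296, 215
No ties — each value takes its position as its rank.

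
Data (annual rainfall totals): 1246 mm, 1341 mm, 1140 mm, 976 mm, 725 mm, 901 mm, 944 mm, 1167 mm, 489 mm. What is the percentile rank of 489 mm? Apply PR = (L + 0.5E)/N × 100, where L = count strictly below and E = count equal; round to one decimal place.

N = 9.
Strictly below 489: 0. Equal to 489: 1.
PR = (0 + 0.5·1)/9 × 100 = 5.6

5.6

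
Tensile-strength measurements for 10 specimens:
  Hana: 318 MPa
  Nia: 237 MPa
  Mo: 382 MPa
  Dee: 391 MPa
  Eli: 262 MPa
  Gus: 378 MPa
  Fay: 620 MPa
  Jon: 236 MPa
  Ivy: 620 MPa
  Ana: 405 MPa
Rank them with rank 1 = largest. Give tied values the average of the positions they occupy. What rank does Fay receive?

1.5

Sorted (descending): 620, 620, 405, 391, 382, 378, 318, 262, 237, 236
The 2 values of 620 occupy positions 1–2 → average rank (1+2)/2 = 1.5.
Fay has value 620 MPa → rank 1.5.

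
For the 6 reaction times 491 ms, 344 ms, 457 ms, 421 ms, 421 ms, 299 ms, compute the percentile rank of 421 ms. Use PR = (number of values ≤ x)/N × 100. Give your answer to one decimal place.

66.7

N = 6.
Strictly below 421: 2. Equal to 421: 2.
PR = 4/6 × 100 = 66.7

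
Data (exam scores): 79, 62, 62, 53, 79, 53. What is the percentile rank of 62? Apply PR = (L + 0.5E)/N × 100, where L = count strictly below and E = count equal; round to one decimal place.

N = 6.
Strictly below 62: 2. Equal to 62: 2.
PR = (2 + 0.5·2)/6 × 100 = 50.0

50.0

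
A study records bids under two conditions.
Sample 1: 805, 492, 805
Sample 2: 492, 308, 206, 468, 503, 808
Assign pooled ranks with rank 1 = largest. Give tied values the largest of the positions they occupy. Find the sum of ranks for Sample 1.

Sorted (descending): 808, 805, 805, 503, 492, 492, 468, 308, 206
The 2 values of 805 occupy positions 2–3 → each gets rank 3.
The 2 values of 492 occupy positions 5–6 → each gets rank 6.
Sample 1 values → pooled ranks: 805→3, 492→6, 805→3
Rank sum = 3 + 6 + 3 = 12

12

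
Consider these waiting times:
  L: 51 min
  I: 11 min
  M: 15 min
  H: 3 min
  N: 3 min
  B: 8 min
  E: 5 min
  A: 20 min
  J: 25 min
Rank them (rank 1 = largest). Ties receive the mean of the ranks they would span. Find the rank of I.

Sorted (descending): 51, 25, 20, 15, 11, 8, 5, 3, 3
The 2 values of 3 occupy positions 8–9 → average rank (8+9)/2 = 8.5.
I has value 11 min → rank 5.

5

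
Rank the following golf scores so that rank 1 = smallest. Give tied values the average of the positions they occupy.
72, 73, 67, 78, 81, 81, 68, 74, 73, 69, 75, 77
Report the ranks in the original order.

4, 5.5, 1, 10, 11.5, 11.5, 2, 7, 5.5, 3, 8, 9

Sorted (ascending): 67, 68, 69, 72, 73, 73, 74, 75, 77, 78, 81, 81
The 2 values of 73 occupy positions 5–6 → average rank (5+6)/2 = 5.5.
The 2 values of 81 occupy positions 11–12 → average rank (11+12)/2 = 11.5.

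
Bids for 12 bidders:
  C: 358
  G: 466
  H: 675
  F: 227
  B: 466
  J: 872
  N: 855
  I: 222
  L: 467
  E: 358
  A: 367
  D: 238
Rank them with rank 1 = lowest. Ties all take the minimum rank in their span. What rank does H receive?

Sorted (ascending): 222, 227, 238, 358, 358, 367, 466, 466, 467, 675, 855, 872
The 2 values of 358 occupy positions 4–5 → each gets rank 4.
The 2 values of 466 occupy positions 7–8 → each gets rank 7.
H has value 675 → rank 10.

10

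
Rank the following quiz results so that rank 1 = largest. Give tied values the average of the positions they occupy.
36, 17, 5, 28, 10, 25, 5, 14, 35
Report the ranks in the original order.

1, 5, 8.5, 3, 7, 4, 8.5, 6, 2

Sorted (descending): 36, 35, 28, 25, 17, 14, 10, 5, 5
The 2 values of 5 occupy positions 8–9 → average rank (8+9)/2 = 8.5.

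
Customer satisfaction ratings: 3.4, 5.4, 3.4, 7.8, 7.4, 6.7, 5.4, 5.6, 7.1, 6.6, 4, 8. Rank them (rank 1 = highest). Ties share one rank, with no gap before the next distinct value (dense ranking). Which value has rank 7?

Sorted (descending): 8, 7.8, 7.4, 7.1, 6.7, 6.6, 5.6, 5.4, 5.4, 4, 3.4, 3.4
The 2 values of 5.4 share dense rank 8.
The 2 values of 3.4 share dense rank 10.
Remaining distinct values take the next consecutive integers.
Rank 7 → value 5.6.

5.6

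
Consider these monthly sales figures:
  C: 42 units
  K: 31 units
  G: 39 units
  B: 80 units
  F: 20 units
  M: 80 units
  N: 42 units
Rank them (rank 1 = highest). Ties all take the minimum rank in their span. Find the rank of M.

1

Sorted (descending): 80, 80, 42, 42, 39, 31, 20
The 2 values of 80 occupy positions 1–2 → each gets rank 1.
The 2 values of 42 occupy positions 3–4 → each gets rank 3.
M has value 80 units → rank 1.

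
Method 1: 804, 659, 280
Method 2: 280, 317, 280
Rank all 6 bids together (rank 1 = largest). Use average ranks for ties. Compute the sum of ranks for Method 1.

Sorted (descending): 804, 659, 317, 280, 280, 280
The 3 values of 280 occupy positions 4–6 → average rank 5.
Method 1 values → pooled ranks: 804→1, 659→2, 280→5
Rank sum = 1 + 2 + 5 = 8

8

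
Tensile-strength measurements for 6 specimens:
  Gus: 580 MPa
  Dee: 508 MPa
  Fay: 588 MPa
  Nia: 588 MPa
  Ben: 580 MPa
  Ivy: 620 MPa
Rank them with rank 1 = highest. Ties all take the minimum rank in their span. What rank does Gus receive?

4

Sorted (descending): 620, 588, 588, 580, 580, 508
The 2 values of 588 occupy positions 2–3 → each gets rank 2.
The 2 values of 580 occupy positions 4–5 → each gets rank 4.
Gus has value 580 MPa → rank 4.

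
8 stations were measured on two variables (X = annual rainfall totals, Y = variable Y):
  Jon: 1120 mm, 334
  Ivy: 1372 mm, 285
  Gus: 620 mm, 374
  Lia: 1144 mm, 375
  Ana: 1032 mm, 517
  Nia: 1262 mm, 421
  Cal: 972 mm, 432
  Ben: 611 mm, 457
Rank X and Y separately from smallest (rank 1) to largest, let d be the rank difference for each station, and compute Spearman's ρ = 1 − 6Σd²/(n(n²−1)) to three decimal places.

Ranks of variable 1: 5, 8, 2, 6, 4, 7, 3, 1
Ranks of variable 2: 2, 1, 3, 4, 8, 5, 6, 7
d = r₁ − r₂: 3, 7, -1, 2, -4, 2, -3, -6
d²: 9, 49, 1, 4, 16, 4, 9, 36; Σd² = 128
ρ = 1 − 6·128/(8·63) = 1 − 768/504 = -0.524

-0.524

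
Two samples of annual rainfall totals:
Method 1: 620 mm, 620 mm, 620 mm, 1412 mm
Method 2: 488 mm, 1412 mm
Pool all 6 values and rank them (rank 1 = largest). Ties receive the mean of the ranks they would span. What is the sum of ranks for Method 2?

7.5

Sorted (descending): 1412, 1412, 620, 620, 620, 488
The 2 values of 1412 occupy positions 1–2 → average rank (1+2)/2 = 1.5.
The 3 values of 620 occupy positions 3–5 → average rank 4.
Method 2 values → pooled ranks: 488→6, 1412→1.5
Rank sum = 6 + 1.5 = 7.5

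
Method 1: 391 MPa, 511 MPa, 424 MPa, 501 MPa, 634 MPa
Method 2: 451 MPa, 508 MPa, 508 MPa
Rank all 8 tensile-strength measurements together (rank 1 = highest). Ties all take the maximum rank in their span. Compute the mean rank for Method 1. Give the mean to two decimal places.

4.60

Sorted (descending): 634, 511, 508, 508, 501, 451, 424, 391
The 2 values of 508 occupy positions 3–4 → each gets rank 4.
Method 1 values → pooled ranks: 391→8, 511→2, 424→7, 501→5, 634→1
Mean rank = (8 + 2 + 7 + 5 + 1) / 5 = 4.60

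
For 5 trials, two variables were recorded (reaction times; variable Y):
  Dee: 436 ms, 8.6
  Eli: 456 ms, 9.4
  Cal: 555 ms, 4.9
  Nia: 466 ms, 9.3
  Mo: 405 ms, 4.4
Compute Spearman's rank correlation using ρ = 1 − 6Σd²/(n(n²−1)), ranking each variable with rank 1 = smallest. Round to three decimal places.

0.300

Ranks of variable 1: 2, 3, 5, 4, 1
Ranks of variable 2: 3, 5, 2, 4, 1
d = r₁ − r₂: -1, -2, 3, 0, 0
d²: 1, 4, 9, 0, 0; Σd² = 14
ρ = 1 − 6·14/(5·24) = 1 − 84/120 = 0.300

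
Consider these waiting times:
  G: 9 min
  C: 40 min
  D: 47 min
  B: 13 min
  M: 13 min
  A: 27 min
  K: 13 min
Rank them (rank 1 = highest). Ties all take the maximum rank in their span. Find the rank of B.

Sorted (descending): 47, 40, 27, 13, 13, 13, 9
The 3 values of 13 occupy positions 4–6 → each gets rank 6.
B has value 13 min → rank 6.

6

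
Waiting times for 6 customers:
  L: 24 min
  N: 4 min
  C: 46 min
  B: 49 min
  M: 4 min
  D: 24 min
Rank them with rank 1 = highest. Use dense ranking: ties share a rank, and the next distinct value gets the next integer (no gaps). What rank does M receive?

4

Sorted (descending): 49, 46, 24, 24, 4, 4
The 2 values of 24 share dense rank 3.
The 2 values of 4 share dense rank 4.
Remaining distinct values take the next consecutive integers.
M has value 4 min → rank 4.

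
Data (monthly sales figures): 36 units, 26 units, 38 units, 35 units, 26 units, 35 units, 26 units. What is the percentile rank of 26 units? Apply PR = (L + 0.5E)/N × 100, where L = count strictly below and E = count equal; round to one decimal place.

21.4

N = 7.
Strictly below 26: 0. Equal to 26: 3.
PR = (0 + 0.5·3)/7 × 100 = 21.4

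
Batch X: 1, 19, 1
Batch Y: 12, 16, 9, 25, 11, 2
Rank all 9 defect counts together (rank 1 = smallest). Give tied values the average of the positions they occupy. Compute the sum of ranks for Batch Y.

34

Sorted (ascending): 1, 1, 2, 9, 11, 12, 16, 19, 25
The 2 values of 1 occupy positions 1–2 → average rank (1+2)/2 = 1.5.
Batch Y values → pooled ranks: 12→6, 16→7, 9→4, 25→9, 11→5, 2→3
Rank sum = 6 + 7 + 4 + 9 + 5 + 3 = 34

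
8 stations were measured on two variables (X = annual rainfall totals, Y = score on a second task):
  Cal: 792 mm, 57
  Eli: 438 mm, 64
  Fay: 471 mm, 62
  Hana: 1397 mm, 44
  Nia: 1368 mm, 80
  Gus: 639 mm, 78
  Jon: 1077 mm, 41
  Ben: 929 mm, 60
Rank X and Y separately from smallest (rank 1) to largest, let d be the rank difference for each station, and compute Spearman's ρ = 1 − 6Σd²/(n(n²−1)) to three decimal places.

-0.357

Ranks of variable 1: 4, 1, 2, 8, 7, 3, 6, 5
Ranks of variable 2: 3, 6, 5, 2, 8, 7, 1, 4
d = r₁ − r₂: 1, -5, -3, 6, -1, -4, 5, 1
d²: 1, 25, 9, 36, 1, 16, 25, 1; Σd² = 114
ρ = 1 − 6·114/(8·63) = 1 − 684/504 = -0.357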